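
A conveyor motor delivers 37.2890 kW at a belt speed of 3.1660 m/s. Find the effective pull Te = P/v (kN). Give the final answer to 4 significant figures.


Te = P / v = 37.2890 / 3.1660
Te = 11.78 kN


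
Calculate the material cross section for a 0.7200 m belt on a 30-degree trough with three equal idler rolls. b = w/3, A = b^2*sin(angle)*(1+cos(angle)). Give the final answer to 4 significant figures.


b = 0.7200/3 = 0.24 m
A = 0.24^2 * sin(30 deg) * (1 + cos(30 deg))
A = 0.05374 m^2


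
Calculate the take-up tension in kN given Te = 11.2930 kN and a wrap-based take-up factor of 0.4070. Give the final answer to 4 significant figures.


T_tu = 11.2930 * 0.4070
T_tu = 4.596 kN


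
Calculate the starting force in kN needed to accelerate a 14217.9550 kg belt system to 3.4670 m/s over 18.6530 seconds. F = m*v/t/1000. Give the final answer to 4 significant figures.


F = 14217.9550 * 3.4670 / 18.6530 / 1000
F = 2.643 kN


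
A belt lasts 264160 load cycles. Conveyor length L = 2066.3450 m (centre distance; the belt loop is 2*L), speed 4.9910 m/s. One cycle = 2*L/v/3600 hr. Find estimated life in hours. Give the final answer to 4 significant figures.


cycle_time = 2 * 2066.3450 / 4.9910 / 3600 = 0.230008 hr
life = 264160 * 0.230008 = 60760 hours


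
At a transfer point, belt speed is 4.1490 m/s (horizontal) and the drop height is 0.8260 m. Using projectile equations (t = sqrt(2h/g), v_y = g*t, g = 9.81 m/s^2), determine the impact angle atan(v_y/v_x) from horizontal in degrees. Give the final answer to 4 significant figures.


t = sqrt(2*0.8260/9.81) = 0.410365 s
v_y = 9.81 * 0.410365 = 4.02568 m/s
angle = atan(4.02568 / 4.1490) = 44.14 deg


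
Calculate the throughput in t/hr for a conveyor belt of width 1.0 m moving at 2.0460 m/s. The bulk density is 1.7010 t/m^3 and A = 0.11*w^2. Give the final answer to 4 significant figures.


A = 0.11 * 1.0^2 = 0.11 m^2
C = 0.11 * 2.0460 * 1.7010 * 3600
C = 1378 t/hr


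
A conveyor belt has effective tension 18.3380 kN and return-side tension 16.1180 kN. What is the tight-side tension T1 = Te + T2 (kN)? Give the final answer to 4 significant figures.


T1 = Te + T2 = 18.3380 + 16.1180
T1 = 34.46 kN


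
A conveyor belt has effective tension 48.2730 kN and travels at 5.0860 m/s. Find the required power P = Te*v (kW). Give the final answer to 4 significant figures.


P = Te * v = 48.2730 * 5.0860
P = 245.5 kW


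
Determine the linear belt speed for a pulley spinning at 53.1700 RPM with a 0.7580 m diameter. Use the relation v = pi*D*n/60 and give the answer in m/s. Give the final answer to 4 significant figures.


v = pi * 0.7580 * 53.1700 / 60
v = 2.110 m/s


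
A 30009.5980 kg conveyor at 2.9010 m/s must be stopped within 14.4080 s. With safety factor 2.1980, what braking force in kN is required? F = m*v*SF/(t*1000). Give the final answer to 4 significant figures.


F = 30009.5980 * 2.9010 / 14.4080 * 2.1980 / 1000
F = 13.28 kN


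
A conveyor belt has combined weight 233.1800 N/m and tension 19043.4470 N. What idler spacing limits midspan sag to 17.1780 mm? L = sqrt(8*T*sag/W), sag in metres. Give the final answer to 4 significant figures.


sag = 17.1780/1000 = 0.017178 m
L = sqrt(8 * 19043.4470 * 0.017178 / 233.1800)
L = 3.350 m


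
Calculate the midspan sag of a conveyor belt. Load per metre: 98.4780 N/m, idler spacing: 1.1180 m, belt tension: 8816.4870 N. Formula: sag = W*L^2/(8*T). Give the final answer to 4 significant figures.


sag = 98.4780 * 1.1180^2 / (8 * 8816.4870)
sag = 0.001745 m


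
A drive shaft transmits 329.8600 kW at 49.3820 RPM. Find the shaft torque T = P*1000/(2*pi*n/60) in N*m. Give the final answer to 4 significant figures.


omega = 2*pi*49.3820/60 = 5.17127 rad/s
T = 329.8600*1000 / 5.17127
T = 63790 N*m


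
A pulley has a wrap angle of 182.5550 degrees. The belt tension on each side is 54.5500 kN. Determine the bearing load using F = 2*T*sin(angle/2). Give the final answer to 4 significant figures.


F = 2 * 54.5500 * sin(182.5550/2 deg)
F = 109.1 kN


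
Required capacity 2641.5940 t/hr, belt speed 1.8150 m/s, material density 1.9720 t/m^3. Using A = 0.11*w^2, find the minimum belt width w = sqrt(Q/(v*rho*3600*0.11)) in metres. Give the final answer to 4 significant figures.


A_req = 2641.5940 / (1.8150 * 1.9720 * 3600) = 0.205012 m^2
w = sqrt(0.205012 / 0.11)
w = 1.365 m


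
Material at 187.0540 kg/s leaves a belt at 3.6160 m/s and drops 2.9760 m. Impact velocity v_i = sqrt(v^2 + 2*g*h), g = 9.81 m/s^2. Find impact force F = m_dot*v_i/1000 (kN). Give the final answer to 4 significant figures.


v_i = sqrt(3.6160^2 + 2*9.81*2.9760) = 8.45367 m/s
F = 187.0540 * 8.45367 / 1000
F = 1.581 kN


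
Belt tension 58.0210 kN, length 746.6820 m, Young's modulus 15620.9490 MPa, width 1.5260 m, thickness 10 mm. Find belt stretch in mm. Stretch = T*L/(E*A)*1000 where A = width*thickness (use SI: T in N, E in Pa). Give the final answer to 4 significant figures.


A = 1.5260 * 0.01 = 0.01526 m^2
Stretch = 58.0210*1000 * 746.6820 / (15620.9490e6 * 0.01526) * 1000
Stretch = 181.7 mm


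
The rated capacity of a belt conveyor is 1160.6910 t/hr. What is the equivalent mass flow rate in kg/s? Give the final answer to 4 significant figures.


m_dot = 1160.6910 * 1000 / 3600
m_dot = 322.4 kg/s


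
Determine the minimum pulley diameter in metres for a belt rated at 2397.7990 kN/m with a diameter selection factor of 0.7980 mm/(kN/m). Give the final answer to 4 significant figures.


D = 2397.7990 * 0.7980 / 1000
D = 1.913 m


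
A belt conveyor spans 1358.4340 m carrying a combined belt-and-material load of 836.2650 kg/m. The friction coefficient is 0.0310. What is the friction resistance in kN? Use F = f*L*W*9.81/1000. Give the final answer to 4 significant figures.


F = 0.0310 * 1358.4340 * 836.2650 * 9.81 / 1000
F = 345.5 kN


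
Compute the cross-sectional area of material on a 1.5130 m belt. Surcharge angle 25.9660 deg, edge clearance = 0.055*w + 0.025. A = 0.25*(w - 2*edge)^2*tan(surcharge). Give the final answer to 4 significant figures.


edge = 0.055*1.5130 + 0.025 = 0.108215 m
ew = 1.5130 - 2*0.108215 = 1.29657 m
A = 0.25 * 1.29657^2 * tan(25.9660 deg)
A = 0.2047 m^2


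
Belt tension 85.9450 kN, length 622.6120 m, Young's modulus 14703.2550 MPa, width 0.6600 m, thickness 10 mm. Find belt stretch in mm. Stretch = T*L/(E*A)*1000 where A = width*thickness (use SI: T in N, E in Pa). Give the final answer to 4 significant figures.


A = 0.6600 * 0.01 = 0.00660 m^2
Stretch = 85.9450*1000 * 622.6120 / (14703.2550e6 * 0.00660) * 1000
Stretch = 551.4 mm


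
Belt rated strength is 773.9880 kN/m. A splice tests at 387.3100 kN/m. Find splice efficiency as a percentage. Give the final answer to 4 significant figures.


Eff = 387.3100 / 773.9880 * 100
Eff = 50.04 %


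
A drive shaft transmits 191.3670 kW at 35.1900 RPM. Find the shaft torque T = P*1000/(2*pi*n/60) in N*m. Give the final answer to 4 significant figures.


omega = 2*pi*35.1900/60 = 3.68509 rad/s
T = 191.3670*1000 / 3.68509
T = 51930 N*m


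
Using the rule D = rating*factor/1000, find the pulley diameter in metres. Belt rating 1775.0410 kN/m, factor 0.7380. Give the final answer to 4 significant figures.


D = 1775.0410 * 0.7380 / 1000
D = 1.310 m


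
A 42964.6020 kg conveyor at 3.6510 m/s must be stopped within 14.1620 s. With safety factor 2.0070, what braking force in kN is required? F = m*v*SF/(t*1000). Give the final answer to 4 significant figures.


F = 42964.6020 * 3.6510 / 14.1620 * 2.0070 / 1000
F = 22.23 kN


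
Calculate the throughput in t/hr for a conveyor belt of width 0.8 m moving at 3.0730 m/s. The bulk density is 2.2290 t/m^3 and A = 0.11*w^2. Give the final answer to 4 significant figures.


A = 0.11 * 0.8^2 = 0.0704 m^2
C = 0.0704 * 3.0730 * 2.2290 * 3600
C = 1736 t/hr


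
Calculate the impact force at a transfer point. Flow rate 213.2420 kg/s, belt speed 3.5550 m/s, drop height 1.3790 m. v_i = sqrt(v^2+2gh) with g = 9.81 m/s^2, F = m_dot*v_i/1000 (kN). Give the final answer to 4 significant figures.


v_i = sqrt(3.5550^2 + 2*9.81*1.3790) = 6.30032 m/s
F = 213.2420 * 6.30032 / 1000
F = 1.343 kN


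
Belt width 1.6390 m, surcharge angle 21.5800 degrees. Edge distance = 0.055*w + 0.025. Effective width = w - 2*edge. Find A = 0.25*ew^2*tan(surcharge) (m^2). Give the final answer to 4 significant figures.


edge = 0.055*1.6390 + 0.025 = 0.115145 m
ew = 1.6390 - 2*0.115145 = 1.40871 m
A = 0.25 * 1.40871^2 * tan(21.5800 deg)
A = 0.1962 m^2


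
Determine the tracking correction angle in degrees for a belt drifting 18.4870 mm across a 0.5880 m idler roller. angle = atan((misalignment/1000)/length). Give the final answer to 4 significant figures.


misalign_m = 18.4870 / 1000 = 0.018487 m
angle = atan(0.018487 / 0.5880)
angle = 1.801 deg


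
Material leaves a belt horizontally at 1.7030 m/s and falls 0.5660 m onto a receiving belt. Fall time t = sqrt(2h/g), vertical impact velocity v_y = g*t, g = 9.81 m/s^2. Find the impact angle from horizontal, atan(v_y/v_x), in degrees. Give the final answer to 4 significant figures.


t = sqrt(2*0.5660/9.81) = 0.339695 s
v_y = 9.81 * 0.339695 = 3.33241 m/s
angle = atan(3.33241 / 1.7030) = 62.93 deg


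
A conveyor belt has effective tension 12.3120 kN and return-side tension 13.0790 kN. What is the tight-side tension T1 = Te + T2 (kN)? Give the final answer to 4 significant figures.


T1 = Te + T2 = 12.3120 + 13.0790
T1 = 25.39 kN


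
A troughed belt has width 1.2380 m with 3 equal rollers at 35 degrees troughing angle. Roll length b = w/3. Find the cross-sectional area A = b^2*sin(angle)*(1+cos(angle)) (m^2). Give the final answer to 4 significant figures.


b = 1.2380/3 = 0.412667 m
A = 0.412667^2 * sin(35 deg) * (1 + cos(35 deg))
A = 0.1777 m^2


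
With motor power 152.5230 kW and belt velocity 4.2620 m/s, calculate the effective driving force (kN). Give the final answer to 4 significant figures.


Te = P / v = 152.5230 / 4.2620
Te = 35.79 kN


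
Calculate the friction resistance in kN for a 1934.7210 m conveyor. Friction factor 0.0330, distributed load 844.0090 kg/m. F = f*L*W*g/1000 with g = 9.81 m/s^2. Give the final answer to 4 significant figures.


F = 0.0330 * 1934.7210 * 844.0090 * 9.81 / 1000
F = 528.6 kN


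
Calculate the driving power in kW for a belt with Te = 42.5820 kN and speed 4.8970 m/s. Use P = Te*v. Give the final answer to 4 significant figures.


P = Te * v = 42.5820 * 4.8970
P = 208.5 kW


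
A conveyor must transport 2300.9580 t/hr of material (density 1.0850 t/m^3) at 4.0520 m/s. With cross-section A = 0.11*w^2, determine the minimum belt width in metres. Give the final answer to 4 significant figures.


A_req = 2300.9580 / (4.0520 * 1.0850 * 3600) = 0.145381 m^2
w = sqrt(0.145381 / 0.11)
w = 1.150 m


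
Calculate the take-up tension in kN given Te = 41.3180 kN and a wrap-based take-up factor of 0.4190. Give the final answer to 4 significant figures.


T_tu = 41.3180 * 0.4190
T_tu = 17.31 kN


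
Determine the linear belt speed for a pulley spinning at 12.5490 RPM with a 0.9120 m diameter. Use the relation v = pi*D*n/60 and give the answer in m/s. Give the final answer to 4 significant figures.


v = pi * 0.9120 * 12.5490 / 60
v = 0.5992 m/s


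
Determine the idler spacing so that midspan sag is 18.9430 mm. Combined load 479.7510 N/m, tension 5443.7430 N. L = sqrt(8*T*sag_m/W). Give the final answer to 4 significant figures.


sag = 18.9430/1000 = 0.018943 m
L = sqrt(8 * 5443.7430 * 0.018943 / 479.7510)
L = 1.311 m


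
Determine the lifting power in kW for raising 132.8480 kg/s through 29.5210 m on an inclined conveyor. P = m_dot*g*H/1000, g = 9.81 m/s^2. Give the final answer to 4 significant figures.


P = 132.8480 * 9.81 * 29.5210 / 1000
P = 38.47 kW


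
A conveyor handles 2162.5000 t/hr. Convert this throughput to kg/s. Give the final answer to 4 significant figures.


m_dot = 2162.5000 * 1000 / 3600
m_dot = 600.7 kg/s


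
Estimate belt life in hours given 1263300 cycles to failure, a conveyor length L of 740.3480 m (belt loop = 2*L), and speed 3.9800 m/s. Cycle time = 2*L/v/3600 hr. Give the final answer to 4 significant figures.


cycle_time = 2 * 740.3480 / 3.9800 / 3600 = 0.103343 hr
life = 1263300 * 0.103343 = 130600 hours


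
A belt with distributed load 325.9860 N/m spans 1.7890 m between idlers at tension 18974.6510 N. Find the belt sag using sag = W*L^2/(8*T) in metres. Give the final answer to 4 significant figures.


sag = 325.9860 * 1.7890^2 / (8 * 18974.6510)
sag = 0.006873 m


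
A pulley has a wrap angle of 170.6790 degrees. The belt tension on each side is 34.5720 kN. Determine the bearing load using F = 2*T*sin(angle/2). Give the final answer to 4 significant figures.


F = 2 * 34.5720 * sin(170.6790/2 deg)
F = 68.92 kN


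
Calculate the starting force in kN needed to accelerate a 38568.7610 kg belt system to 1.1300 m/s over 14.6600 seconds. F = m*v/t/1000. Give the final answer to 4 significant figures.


F = 38568.7610 * 1.1300 / 14.6600 / 1000
F = 2.973 kN


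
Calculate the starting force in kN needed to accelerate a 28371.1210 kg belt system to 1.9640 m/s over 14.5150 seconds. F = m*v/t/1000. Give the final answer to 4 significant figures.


F = 28371.1210 * 1.9640 / 14.5150 / 1000
F = 3.839 kN


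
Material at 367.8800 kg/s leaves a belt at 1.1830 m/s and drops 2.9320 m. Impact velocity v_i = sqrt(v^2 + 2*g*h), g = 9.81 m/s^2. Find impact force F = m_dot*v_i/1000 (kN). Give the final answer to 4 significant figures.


v_i = sqrt(1.1830^2 + 2*9.81*2.9320) = 7.67628 m/s
F = 367.8800 * 7.67628 / 1000
F = 2.824 kN


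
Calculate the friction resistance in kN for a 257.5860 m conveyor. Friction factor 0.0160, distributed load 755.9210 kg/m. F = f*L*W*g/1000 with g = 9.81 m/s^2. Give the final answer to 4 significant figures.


F = 0.0160 * 257.5860 * 755.9210 * 9.81 / 1000
F = 30.56 kN


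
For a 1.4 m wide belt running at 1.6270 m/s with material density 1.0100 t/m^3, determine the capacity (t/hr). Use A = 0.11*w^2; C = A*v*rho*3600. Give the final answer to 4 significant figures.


A = 0.11 * 1.4^2 = 0.2156 m^2
C = 0.2156 * 1.6270 * 1.0100 * 3600
C = 1275 t/hr


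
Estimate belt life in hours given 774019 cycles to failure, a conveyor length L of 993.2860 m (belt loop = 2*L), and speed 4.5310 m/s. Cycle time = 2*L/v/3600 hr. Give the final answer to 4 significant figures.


cycle_time = 2 * 993.2860 / 4.5310 / 3600 = 0.121789 hr
life = 774019 * 0.121789 = 94270 hours


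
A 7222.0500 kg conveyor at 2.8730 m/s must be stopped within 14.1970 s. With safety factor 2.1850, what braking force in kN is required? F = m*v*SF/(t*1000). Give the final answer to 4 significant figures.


F = 7222.0500 * 2.8730 / 14.1970 * 2.1850 / 1000
F = 3.193 kN


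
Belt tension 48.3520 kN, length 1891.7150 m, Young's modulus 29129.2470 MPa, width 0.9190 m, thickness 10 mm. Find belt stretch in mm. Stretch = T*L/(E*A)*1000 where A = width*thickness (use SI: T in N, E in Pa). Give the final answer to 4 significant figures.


A = 0.9190 * 0.01 = 0.00919 m^2
Stretch = 48.3520*1000 * 1891.7150 / (29129.2470e6 * 0.00919) * 1000
Stretch = 341.7 mm


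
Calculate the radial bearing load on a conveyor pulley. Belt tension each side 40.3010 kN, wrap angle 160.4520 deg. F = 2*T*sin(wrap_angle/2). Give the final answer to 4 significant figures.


F = 2 * 40.3010 * sin(160.4520/2 deg)
F = 79.43 kN


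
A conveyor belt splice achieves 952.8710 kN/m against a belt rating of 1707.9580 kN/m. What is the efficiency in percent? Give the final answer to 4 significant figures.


Eff = 952.8710 / 1707.9580 * 100
Eff = 55.79 %


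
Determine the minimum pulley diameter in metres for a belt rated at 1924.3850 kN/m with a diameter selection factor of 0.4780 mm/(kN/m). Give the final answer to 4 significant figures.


D = 1924.3850 * 0.4780 / 1000
D = 0.9199 m


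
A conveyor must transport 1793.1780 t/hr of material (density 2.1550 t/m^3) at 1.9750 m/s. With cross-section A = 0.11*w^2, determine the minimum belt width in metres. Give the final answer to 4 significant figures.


A_req = 1793.1780 / (1.9750 * 2.1550 * 3600) = 0.117033 m^2
w = sqrt(0.117033 / 0.11)
w = 1.031 m


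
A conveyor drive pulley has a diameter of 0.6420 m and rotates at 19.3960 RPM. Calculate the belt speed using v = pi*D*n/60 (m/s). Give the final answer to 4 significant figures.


v = pi * 0.6420 * 19.3960 / 60
v = 0.6520 m/s


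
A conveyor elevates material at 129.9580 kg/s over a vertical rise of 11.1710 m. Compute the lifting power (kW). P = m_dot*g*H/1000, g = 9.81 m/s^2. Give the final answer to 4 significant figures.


P = 129.9580 * 9.81 * 11.1710 / 1000
P = 14.24 kW


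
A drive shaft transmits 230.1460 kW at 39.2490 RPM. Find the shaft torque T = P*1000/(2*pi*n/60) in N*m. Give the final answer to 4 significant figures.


omega = 2*pi*39.2490/60 = 4.11015 rad/s
T = 230.1460*1000 / 4.11015
T = 55990 N*m


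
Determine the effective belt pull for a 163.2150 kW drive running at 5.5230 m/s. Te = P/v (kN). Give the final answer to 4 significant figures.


Te = P / v = 163.2150 / 5.5230
Te = 29.55 kN


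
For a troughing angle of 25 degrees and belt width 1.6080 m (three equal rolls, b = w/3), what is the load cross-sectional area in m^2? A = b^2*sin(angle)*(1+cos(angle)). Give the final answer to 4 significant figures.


b = 1.6080/3 = 0.536 m
A = 0.536^2 * sin(25 deg) * (1 + cos(25 deg))
A = 0.2315 m^2


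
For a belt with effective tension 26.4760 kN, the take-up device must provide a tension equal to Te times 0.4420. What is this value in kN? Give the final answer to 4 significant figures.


T_tu = 26.4760 * 0.4420
T_tu = 11.70 kN


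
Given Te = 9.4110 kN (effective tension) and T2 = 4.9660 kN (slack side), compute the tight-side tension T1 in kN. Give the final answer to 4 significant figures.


T1 = Te + T2 = 9.4110 + 4.9660
T1 = 14.38 kN


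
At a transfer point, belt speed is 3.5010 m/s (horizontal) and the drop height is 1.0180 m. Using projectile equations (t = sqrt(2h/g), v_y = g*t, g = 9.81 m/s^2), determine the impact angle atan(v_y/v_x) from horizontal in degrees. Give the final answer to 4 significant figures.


t = sqrt(2*1.0180/9.81) = 0.455569 s
v_y = 9.81 * 0.455569 = 4.46913 m/s
angle = atan(4.46913 / 3.5010) = 51.93 deg


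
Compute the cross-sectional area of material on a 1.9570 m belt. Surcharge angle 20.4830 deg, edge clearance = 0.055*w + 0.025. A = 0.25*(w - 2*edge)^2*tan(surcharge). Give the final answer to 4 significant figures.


edge = 0.055*1.9570 + 0.025 = 0.132635 m
ew = 1.9570 - 2*0.132635 = 1.69173 m
A = 0.25 * 1.69173^2 * tan(20.4830 deg)
A = 0.2673 m^2


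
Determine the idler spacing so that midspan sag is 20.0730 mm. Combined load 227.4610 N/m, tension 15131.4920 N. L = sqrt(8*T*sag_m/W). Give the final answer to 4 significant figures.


sag = 20.0730/1000 = 0.020073 m
L = sqrt(8 * 15131.4920 * 0.020073 / 227.4610)
L = 3.268 m


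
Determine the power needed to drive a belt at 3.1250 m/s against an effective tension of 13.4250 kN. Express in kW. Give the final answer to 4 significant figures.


P = Te * v = 13.4250 * 3.1250
P = 41.95 kW


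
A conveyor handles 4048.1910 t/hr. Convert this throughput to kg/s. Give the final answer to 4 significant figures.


m_dot = 4048.1910 * 1000 / 3600
m_dot = 1124 kg/s


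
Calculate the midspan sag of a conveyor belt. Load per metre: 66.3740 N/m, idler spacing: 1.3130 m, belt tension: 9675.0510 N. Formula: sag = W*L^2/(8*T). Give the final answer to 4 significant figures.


sag = 66.3740 * 1.3130^2 / (8 * 9675.0510)
sag = 0.001478 m


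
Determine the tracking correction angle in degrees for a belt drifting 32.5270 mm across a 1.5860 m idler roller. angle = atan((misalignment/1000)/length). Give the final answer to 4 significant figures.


misalign_m = 32.5270 / 1000 = 0.032527 m
angle = atan(0.032527 / 1.5860)
angle = 1.175 deg


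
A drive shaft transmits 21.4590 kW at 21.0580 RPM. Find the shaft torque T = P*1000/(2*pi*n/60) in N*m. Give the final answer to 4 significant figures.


omega = 2*pi*21.0580/60 = 2.20519 rad/s
T = 21.4590*1000 / 2.20519
T = 9731 N*m


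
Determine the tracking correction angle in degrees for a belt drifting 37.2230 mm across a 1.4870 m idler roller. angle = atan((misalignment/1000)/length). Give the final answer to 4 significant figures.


misalign_m = 37.2230 / 1000 = 0.037223 m
angle = atan(0.037223 / 1.4870)
angle = 1.434 deg


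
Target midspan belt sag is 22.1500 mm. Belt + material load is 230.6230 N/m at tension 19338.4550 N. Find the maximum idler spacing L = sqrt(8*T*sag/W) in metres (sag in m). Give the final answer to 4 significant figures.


sag = 22.1500/1000 = 0.022150 m
L = sqrt(8 * 19338.4550 * 0.022150 / 230.6230)
L = 3.855 m


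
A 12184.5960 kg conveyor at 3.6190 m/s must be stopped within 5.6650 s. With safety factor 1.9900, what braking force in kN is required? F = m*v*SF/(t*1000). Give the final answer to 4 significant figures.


F = 12184.5960 * 3.6190 / 5.6650 * 1.9900 / 1000
F = 15.49 kN


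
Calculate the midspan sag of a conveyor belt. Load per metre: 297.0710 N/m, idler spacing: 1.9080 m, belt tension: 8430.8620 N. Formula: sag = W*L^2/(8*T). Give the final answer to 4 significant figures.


sag = 297.0710 * 1.9080^2 / (8 * 8430.8620)
sag = 0.01603 m


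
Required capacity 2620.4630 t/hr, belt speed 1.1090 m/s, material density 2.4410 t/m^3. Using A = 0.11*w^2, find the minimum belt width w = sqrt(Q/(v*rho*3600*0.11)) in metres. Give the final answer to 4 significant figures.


A_req = 2620.4630 / (1.1090 * 2.4410 * 3600) = 0.268891 m^2
w = sqrt(0.268891 / 0.11)
w = 1.563 m


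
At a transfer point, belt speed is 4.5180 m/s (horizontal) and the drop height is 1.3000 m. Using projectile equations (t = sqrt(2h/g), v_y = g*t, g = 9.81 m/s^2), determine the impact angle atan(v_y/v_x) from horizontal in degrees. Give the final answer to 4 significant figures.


t = sqrt(2*1.3000/9.81) = 0.514816 s
v_y = 9.81 * 0.514816 = 5.05034 m/s
angle = atan(5.05034 / 4.5180) = 48.18 deg


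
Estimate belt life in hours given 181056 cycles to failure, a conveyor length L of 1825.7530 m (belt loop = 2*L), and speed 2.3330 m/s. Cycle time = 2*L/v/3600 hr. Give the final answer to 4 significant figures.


cycle_time = 2 * 1825.7530 / 2.3330 / 3600 = 0.434765 hr
life = 181056 * 0.434765 = 78720 hours


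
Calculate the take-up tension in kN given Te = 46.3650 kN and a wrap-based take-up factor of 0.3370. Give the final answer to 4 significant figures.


T_tu = 46.3650 * 0.3370
T_tu = 15.63 kN


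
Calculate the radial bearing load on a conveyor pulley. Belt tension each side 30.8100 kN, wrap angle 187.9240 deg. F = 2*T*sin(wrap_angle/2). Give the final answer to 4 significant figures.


F = 2 * 30.8100 * sin(187.9240/2 deg)
F = 61.47 kN


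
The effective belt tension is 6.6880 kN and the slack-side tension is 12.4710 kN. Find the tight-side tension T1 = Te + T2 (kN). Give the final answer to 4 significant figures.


T1 = Te + T2 = 6.6880 + 12.4710
T1 = 19.16 kN


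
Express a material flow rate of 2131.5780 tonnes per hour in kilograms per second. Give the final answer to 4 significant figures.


m_dot = 2131.5780 * 1000 / 3600
m_dot = 592.1 kg/s


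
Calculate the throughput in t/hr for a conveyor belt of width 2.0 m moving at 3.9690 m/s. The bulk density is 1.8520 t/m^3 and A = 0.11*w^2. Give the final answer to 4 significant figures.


A = 0.11 * 2.0^2 = 0.44 m^2
C = 0.44 * 3.9690 * 1.8520 * 3600
C = 11640 t/hr


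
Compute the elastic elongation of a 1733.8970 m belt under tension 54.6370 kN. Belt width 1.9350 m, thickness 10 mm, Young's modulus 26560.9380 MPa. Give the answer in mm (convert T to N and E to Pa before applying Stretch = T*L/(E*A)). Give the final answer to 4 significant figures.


A = 1.9350 * 0.01 = 0.01935 m^2
Stretch = 54.6370*1000 * 1733.8970 / (26560.9380e6 * 0.01935) * 1000
Stretch = 184.3 mm


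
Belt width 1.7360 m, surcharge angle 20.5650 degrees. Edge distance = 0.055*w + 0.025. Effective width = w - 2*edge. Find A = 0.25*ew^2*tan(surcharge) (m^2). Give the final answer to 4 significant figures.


edge = 0.055*1.7360 + 0.025 = 0.12048 m
ew = 1.7360 - 2*0.12048 = 1.49504 m
A = 0.25 * 1.49504^2 * tan(20.5650 deg)
A = 0.2096 m^2


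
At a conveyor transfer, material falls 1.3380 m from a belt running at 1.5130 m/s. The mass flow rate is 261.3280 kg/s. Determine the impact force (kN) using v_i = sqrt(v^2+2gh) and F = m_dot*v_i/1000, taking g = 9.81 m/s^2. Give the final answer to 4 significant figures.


v_i = sqrt(1.5130^2 + 2*9.81*1.3380) = 5.34235 m/s
F = 261.3280 * 5.34235 / 1000
F = 1.396 kN


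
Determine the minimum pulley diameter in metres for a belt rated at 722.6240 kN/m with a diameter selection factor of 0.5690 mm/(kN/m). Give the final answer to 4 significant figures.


D = 722.6240 * 0.5690 / 1000
D = 0.4112 m


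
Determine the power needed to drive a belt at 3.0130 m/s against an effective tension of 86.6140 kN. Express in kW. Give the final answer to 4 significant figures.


P = Te * v = 86.6140 * 3.0130
P = 261.0 kW


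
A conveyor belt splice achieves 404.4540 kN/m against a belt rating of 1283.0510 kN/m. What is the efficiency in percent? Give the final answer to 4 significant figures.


Eff = 404.4540 / 1283.0510 * 100
Eff = 31.52 %


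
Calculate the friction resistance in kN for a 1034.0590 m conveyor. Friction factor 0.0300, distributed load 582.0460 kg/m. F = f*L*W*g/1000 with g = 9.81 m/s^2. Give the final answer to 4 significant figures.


F = 0.0300 * 1034.0590 * 582.0460 * 9.81 / 1000
F = 177.1 kN


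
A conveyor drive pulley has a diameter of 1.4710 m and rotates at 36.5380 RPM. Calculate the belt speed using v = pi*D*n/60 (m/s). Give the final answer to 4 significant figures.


v = pi * 1.4710 * 36.5380 / 60
v = 2.814 m/s


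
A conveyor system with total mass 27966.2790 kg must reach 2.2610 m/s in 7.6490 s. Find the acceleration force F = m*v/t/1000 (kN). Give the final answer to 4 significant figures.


F = 27966.2790 * 2.2610 / 7.6490 / 1000
F = 8.267 kN


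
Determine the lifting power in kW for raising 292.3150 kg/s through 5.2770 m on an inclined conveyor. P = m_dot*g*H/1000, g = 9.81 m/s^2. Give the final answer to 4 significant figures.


P = 292.3150 * 9.81 * 5.2770 / 1000
P = 15.13 kW


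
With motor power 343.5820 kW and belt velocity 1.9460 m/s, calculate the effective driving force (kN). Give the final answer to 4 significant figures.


Te = P / v = 343.5820 / 1.9460
Te = 176.6 kN


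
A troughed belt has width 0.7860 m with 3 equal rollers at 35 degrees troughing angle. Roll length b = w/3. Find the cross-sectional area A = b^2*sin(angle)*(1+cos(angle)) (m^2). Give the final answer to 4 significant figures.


b = 0.7860/3 = 0.262 m
A = 0.262^2 * sin(35 deg) * (1 + cos(35 deg))
A = 0.07162 m^2


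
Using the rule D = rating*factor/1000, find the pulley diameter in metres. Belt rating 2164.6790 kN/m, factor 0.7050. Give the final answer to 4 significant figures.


D = 2164.6790 * 0.7050 / 1000
D = 1.526 m


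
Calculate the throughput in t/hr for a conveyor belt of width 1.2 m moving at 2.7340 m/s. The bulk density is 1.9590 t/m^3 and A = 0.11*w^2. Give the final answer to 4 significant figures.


A = 0.11 * 1.2^2 = 0.1584 m^2
C = 0.1584 * 2.7340 * 1.9590 * 3600
C = 3054 t/hr


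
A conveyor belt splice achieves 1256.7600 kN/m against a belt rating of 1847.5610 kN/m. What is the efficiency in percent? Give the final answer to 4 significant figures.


Eff = 1256.7600 / 1847.5610 * 100
Eff = 68.02 %


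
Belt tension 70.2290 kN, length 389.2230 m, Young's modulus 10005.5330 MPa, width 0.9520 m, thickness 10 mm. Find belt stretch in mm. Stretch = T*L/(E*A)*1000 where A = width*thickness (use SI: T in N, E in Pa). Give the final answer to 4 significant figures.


A = 0.9520 * 0.01 = 0.00952 m^2
Stretch = 70.2290*1000 * 389.2230 / (10005.5330e6 * 0.00952) * 1000
Stretch = 287.0 mm


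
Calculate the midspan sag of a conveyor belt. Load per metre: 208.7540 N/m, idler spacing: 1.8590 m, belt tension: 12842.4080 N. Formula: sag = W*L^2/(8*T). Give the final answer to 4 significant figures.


sag = 208.7540 * 1.8590^2 / (8 * 12842.4080)
sag = 0.007022 m


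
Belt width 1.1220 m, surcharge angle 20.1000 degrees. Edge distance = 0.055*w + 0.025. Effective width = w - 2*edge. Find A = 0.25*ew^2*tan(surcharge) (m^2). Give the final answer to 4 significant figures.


edge = 0.055*1.1220 + 0.025 = 0.08671 m
ew = 1.1220 - 2*0.08671 = 0.94858 m
A = 0.25 * 0.94858^2 * tan(20.1000 deg)
A = 0.08232 m^2


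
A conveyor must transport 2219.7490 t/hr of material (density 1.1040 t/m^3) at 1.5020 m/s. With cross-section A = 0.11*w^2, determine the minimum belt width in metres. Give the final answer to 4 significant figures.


A_req = 2219.7490 / (1.5020 * 1.1040 * 3600) = 0.371845 m^2
w = sqrt(0.371845 / 0.11)
w = 1.839 m


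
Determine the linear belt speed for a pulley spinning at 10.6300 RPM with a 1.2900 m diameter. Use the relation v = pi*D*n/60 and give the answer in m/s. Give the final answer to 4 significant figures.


v = pi * 1.2900 * 10.6300 / 60
v = 0.7180 m/s


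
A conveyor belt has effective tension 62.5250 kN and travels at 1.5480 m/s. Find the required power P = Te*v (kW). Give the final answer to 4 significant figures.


P = Te * v = 62.5250 * 1.5480
P = 96.79 kW


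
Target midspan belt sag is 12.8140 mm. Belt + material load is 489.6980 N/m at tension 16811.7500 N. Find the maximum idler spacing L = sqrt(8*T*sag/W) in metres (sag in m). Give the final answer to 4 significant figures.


sag = 12.8140/1000 = 0.012814 m
L = sqrt(8 * 16811.7500 * 0.012814 / 489.6980)
L = 1.876 m


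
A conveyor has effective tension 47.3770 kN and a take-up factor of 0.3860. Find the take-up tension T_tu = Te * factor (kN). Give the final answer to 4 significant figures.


T_tu = 47.3770 * 0.3860
T_tu = 18.29 kN


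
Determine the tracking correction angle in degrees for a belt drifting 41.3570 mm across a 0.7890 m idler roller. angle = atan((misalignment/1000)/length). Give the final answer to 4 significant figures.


misalign_m = 41.3570 / 1000 = 0.041357 m
angle = atan(0.041357 / 0.7890)
angle = 3.001 deg


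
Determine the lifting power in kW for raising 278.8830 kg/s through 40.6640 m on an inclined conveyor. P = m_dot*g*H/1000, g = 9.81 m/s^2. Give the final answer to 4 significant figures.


P = 278.8830 * 9.81 * 40.6640 / 1000
P = 111.3 kW


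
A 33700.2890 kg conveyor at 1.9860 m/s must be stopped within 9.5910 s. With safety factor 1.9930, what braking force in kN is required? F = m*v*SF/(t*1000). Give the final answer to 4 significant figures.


F = 33700.2890 * 1.9860 / 9.5910 * 1.9930 / 1000
F = 13.91 kN


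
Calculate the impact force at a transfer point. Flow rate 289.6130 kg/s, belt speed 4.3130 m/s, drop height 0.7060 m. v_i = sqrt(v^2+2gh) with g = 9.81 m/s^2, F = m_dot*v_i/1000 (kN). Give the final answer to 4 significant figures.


v_i = sqrt(4.3130^2 + 2*9.81*0.7060) = 5.69681 m/s
F = 289.6130 * 5.69681 / 1000
F = 1.650 kN


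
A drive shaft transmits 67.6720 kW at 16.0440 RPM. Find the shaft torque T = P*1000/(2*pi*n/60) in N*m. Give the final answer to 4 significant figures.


omega = 2*pi*16.0440/60 = 1.68012 rad/s
T = 67.6720*1000 / 1.68012
T = 40280 N*m


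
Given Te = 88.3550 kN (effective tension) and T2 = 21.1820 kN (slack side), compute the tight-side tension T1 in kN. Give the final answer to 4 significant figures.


T1 = Te + T2 = 88.3550 + 21.1820
T1 = 109.5 kN


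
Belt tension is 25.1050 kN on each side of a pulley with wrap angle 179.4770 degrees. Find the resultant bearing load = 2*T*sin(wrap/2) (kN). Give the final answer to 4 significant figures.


F = 2 * 25.1050 * sin(179.4770/2 deg)
F = 50.21 kN


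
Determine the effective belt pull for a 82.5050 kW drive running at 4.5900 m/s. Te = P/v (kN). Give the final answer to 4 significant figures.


Te = P / v = 82.5050 / 4.5900
Te = 17.97 kN


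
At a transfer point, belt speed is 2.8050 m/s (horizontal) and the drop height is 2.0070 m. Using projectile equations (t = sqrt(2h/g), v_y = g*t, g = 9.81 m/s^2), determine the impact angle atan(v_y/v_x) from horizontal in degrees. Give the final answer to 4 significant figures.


t = sqrt(2*2.0070/9.81) = 0.639667 s
v_y = 9.81 * 0.639667 = 6.27513 m/s
angle = atan(6.27513 / 2.8050) = 65.92 deg


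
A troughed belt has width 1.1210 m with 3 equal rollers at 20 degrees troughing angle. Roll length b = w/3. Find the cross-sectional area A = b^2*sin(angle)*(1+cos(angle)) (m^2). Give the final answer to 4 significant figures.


b = 1.1210/3 = 0.373667 m
A = 0.373667^2 * sin(20 deg) * (1 + cos(20 deg))
A = 0.09263 m^2


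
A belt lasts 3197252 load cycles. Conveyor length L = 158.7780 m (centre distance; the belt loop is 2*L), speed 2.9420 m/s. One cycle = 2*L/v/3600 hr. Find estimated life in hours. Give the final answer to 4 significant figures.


cycle_time = 2 * 158.7780 / 2.9420 / 3600 = 0.029983 hr
life = 3197252 * 0.029983 = 95860 hours


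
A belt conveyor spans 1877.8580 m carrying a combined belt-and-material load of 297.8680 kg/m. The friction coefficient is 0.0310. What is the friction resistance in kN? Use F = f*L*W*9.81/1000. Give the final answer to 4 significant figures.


F = 0.0310 * 1877.8580 * 297.8680 * 9.81 / 1000
F = 170.1 kN


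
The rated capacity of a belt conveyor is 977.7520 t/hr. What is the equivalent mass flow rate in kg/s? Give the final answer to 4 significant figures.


m_dot = 977.7520 * 1000 / 3600
m_dot = 271.6 kg/s


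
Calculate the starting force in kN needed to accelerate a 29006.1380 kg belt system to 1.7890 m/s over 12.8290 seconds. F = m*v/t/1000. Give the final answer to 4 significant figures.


F = 29006.1380 * 1.7890 / 12.8290 / 1000
F = 4.045 kN


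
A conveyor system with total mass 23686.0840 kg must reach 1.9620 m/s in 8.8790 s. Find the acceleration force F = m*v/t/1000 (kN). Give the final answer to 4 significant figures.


F = 23686.0840 * 1.9620 / 8.8790 / 1000
F = 5.234 kN


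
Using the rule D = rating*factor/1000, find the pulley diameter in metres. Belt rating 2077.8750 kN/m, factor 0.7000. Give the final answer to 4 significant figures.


D = 2077.8750 * 0.7000 / 1000
D = 1.455 m


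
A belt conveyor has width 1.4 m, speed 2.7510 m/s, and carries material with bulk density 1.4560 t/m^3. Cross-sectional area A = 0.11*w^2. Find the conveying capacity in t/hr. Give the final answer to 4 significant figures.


A = 0.11 * 1.4^2 = 0.2156 m^2
C = 0.2156 * 2.7510 * 1.4560 * 3600
C = 3109 t/hr


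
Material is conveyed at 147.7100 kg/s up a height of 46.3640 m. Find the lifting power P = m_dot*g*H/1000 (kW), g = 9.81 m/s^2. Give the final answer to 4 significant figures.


P = 147.7100 * 9.81 * 46.3640 / 1000
P = 67.18 kW


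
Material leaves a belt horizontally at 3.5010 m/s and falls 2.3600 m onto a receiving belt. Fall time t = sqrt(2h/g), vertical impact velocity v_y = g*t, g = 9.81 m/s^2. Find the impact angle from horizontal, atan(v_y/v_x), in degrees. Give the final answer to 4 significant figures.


t = sqrt(2*2.3600/9.81) = 0.693644 s
v_y = 9.81 * 0.693644 = 6.80465 m/s
angle = atan(6.80465 / 3.5010) = 62.77 deg


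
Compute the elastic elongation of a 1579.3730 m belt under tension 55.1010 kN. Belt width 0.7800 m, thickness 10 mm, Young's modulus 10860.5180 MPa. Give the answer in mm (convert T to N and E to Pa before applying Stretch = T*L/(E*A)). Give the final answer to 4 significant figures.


A = 0.7800 * 0.01 = 0.00780 m^2
Stretch = 55.1010*1000 * 1579.3730 / (10860.5180e6 * 0.00780) * 1000
Stretch = 1027 mm


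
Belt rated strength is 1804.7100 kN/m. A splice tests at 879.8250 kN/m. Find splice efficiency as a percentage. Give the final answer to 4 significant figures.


Eff = 879.8250 / 1804.7100 * 100
Eff = 48.75 %


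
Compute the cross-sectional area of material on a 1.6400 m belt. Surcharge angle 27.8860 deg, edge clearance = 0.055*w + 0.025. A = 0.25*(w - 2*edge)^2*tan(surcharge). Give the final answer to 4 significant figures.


edge = 0.055*1.6400 + 0.025 = 0.1152 m
ew = 1.6400 - 2*0.1152 = 1.4096 m
A = 0.25 * 1.4096^2 * tan(27.8860 deg)
A = 0.2629 m^2


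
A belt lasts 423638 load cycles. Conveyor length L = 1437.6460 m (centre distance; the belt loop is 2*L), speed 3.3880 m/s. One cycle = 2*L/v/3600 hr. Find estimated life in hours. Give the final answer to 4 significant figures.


cycle_time = 2 * 1437.6460 / 3.3880 / 3600 = 0.235742 hr
life = 423638 * 0.235742 = 99870 hours


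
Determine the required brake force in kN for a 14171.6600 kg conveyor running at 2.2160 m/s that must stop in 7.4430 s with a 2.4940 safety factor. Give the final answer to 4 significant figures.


F = 14171.6600 * 2.2160 / 7.4430 * 2.4940 / 1000
F = 10.52 kN


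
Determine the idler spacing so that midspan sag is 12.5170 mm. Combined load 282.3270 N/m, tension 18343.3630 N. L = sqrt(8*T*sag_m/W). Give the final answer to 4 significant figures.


sag = 12.5170/1000 = 0.012517 m
L = sqrt(8 * 18343.3630 * 0.012517 / 282.3270)
L = 2.551 m


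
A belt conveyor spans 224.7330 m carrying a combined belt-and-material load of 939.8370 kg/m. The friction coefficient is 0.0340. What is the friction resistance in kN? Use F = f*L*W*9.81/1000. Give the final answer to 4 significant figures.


F = 0.0340 * 224.7330 * 939.8370 * 9.81 / 1000
F = 70.45 kN


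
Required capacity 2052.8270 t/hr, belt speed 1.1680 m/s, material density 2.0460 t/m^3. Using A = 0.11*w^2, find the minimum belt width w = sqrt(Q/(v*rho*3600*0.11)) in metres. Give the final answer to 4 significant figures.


A_req = 2052.8270 / (1.1680 * 2.0460 * 3600) = 0.238617 m^2
w = sqrt(0.238617 / 0.11)
w = 1.473 m


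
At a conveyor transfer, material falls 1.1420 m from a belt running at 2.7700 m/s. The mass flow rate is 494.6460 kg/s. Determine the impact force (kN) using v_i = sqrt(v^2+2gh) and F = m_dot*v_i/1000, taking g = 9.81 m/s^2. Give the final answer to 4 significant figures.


v_i = sqrt(2.7700^2 + 2*9.81*1.1420) = 5.48443 m/s
F = 494.6460 * 5.48443 / 1000
F = 2.713 kN


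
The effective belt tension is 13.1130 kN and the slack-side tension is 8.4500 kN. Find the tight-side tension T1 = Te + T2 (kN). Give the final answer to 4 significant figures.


T1 = Te + T2 = 13.1130 + 8.4500
T1 = 21.56 kN


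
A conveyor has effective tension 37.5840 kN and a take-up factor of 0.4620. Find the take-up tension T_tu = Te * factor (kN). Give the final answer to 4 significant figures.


T_tu = 37.5840 * 0.4620
T_tu = 17.36 kN


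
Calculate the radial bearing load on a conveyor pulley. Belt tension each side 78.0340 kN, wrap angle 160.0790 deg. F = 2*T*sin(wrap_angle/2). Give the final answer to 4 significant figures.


F = 2 * 78.0340 * sin(160.0790/2 deg)
F = 153.7 kN


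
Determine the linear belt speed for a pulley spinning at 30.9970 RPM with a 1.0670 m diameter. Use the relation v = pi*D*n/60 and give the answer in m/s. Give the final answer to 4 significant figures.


v = pi * 1.0670 * 30.9970 / 60
v = 1.732 m/s


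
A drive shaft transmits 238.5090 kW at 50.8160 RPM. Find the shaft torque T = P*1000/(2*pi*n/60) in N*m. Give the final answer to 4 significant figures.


omega = 2*pi*50.8160/60 = 5.32144 rad/s
T = 238.5090*1000 / 5.32144
T = 44820 N*m


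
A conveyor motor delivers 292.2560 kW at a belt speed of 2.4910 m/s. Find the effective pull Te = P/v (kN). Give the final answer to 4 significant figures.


Te = P / v = 292.2560 / 2.4910
Te = 117.3 kN
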